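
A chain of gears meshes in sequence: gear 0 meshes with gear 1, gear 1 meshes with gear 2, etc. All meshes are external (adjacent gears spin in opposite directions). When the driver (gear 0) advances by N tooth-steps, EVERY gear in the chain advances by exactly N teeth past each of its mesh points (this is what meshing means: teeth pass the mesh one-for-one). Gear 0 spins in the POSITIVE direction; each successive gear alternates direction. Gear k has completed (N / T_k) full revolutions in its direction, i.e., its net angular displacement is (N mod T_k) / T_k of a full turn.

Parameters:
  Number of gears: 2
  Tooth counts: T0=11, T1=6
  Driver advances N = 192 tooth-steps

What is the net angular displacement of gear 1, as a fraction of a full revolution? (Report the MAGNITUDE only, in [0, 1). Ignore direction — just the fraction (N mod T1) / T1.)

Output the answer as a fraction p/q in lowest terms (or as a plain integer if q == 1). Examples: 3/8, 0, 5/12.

Chain of 2 gears, tooth counts: [11, 6]
  gear 0: T0=11, direction=positive, advance = 192 mod 11 = 5 teeth = 5/11 turn
  gear 1: T1=6, direction=negative, advance = 192 mod 6 = 0 teeth = 0/6 turn
Gear 1: 192 mod 6 = 0
Fraction = 0 / 6 = 0/1 (gcd(0,6)=6) = 0

Answer: 0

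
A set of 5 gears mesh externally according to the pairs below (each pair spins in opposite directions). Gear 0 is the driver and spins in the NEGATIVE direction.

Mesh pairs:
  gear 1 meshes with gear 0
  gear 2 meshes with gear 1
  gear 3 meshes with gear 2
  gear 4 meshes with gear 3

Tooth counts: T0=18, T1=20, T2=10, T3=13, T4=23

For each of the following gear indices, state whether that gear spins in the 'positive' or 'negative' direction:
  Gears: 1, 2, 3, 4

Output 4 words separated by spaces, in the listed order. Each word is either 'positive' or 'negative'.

Answer: positive negative positive negative

Derivation:
Gear 0 (driver): negative (depth 0)
  gear 1: meshes with gear 0 -> depth 1 -> positive (opposite of gear 0)
  gear 2: meshes with gear 1 -> depth 2 -> negative (opposite of gear 1)
  gear 3: meshes with gear 2 -> depth 3 -> positive (opposite of gear 2)
  gear 4: meshes with gear 3 -> depth 4 -> negative (opposite of gear 3)
Queried indices 1, 2, 3, 4 -> positive, negative, positive, negative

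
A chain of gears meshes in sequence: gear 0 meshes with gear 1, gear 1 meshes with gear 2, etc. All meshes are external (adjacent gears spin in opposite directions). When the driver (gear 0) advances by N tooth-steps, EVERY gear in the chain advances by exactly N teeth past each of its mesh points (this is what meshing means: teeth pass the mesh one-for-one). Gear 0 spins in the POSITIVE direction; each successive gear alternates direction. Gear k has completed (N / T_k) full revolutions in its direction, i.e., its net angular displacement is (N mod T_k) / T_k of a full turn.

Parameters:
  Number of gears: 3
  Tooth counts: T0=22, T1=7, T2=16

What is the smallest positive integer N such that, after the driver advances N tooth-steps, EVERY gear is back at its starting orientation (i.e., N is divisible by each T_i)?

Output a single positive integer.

Answer: 1232

Derivation:
Gear k returns to start when N is a multiple of T_k.
All gears at start simultaneously when N is a common multiple of [22, 7, 16]; the smallest such N is lcm(22, 7, 16).
Start: lcm = T0 = 22
Fold in T1=7: gcd(22, 7) = 1; lcm(22, 7) = 22 * 7 / 1 = 154 / 1 = 154
Fold in T2=16: gcd(154, 16) = 2; lcm(154, 16) = 154 * 16 / 2 = 2464 / 2 = 1232
Full cycle length = 1232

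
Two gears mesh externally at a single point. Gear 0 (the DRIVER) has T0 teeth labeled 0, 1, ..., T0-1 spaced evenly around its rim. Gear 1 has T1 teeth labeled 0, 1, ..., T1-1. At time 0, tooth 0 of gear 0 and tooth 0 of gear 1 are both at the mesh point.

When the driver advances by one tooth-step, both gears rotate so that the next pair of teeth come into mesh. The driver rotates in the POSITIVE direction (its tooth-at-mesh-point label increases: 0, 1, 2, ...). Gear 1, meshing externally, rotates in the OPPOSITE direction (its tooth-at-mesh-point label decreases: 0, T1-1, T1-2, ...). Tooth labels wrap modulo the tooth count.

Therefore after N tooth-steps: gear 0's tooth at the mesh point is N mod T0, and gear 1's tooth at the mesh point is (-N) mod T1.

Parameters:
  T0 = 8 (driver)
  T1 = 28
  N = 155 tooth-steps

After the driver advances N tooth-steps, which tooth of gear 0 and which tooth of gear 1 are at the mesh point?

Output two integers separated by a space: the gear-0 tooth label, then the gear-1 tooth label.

Gear 0 (driver, T0=8): tooth at mesh = N mod T0
  155 = 19 * 8 + 3, so 155 mod 8 = 3
  gear 0 tooth = 3
Gear 1 (driven, T1=28): tooth at mesh = (-N) mod T1
  155 = 5 * 28 + 15, so 155 mod 28 = 15
  (-155) mod 28 = (-15) mod 28 = 28 - 15 = 13
Mesh after 155 steps: gear-0 tooth 3 meets gear-1 tooth 13

Answer: 3 13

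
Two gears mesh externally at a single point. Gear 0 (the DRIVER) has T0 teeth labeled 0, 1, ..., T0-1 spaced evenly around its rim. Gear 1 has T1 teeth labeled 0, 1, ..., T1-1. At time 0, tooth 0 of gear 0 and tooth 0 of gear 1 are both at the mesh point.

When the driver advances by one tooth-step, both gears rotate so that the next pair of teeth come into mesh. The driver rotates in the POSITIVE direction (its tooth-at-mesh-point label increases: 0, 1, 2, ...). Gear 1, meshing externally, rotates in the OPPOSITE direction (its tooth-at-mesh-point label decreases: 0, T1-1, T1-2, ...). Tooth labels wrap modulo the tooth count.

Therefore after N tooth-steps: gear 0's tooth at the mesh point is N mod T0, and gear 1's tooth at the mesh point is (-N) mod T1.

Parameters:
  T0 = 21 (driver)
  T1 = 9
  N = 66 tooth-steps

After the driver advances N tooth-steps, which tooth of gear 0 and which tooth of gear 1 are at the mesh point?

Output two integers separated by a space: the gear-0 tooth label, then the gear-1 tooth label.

Answer: 3 6

Derivation:
Gear 0 (driver, T0=21): tooth at mesh = N mod T0
  66 = 3 * 21 + 3, so 66 mod 21 = 3
  gear 0 tooth = 3
Gear 1 (driven, T1=9): tooth at mesh = (-N) mod T1
  66 = 7 * 9 + 3, so 66 mod 9 = 3
  (-66) mod 9 = (-3) mod 9 = 9 - 3 = 6
Mesh after 66 steps: gear-0 tooth 3 meets gear-1 tooth 6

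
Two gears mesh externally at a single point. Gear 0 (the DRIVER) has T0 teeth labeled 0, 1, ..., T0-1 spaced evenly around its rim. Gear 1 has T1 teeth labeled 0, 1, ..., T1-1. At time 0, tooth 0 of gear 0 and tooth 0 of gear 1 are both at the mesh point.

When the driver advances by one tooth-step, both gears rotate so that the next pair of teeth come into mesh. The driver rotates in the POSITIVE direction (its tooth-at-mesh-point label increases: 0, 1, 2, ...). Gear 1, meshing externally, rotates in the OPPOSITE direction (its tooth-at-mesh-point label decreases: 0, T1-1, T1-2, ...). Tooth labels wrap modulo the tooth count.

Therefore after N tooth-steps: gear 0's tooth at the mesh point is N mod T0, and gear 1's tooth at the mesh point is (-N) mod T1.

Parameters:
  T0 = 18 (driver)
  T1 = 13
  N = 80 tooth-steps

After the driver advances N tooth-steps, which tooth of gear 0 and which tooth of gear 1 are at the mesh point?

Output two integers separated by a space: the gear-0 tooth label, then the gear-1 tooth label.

Answer: 8 11

Derivation:
Gear 0 (driver, T0=18): tooth at mesh = N mod T0
  80 = 4 * 18 + 8, so 80 mod 18 = 8
  gear 0 tooth = 8
Gear 1 (driven, T1=13): tooth at mesh = (-N) mod T1
  80 = 6 * 13 + 2, so 80 mod 13 = 2
  (-80) mod 13 = (-2) mod 13 = 13 - 2 = 11
Mesh after 80 steps: gear-0 tooth 8 meets gear-1 tooth 11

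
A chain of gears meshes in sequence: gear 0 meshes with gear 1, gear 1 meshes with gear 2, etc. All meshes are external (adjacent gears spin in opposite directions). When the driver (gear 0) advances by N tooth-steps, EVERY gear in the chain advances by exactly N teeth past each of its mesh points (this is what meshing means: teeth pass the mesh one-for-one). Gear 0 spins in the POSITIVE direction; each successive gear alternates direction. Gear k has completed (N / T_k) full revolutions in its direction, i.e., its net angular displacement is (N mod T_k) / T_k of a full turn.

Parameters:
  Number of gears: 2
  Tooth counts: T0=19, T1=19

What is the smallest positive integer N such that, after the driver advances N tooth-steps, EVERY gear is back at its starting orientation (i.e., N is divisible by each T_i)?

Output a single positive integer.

Answer: 19

Derivation:
Gear k returns to start when N is a multiple of T_k.
All gears at start simultaneously when N is a common multiple of [19, 19]; the smallest such N is lcm(19, 19).
Start: lcm = T0 = 19
Fold in T1=19: gcd(19, 19) = 19; lcm(19, 19) = 19 * 19 / 19 = 361 / 19 = 19
Full cycle length = 19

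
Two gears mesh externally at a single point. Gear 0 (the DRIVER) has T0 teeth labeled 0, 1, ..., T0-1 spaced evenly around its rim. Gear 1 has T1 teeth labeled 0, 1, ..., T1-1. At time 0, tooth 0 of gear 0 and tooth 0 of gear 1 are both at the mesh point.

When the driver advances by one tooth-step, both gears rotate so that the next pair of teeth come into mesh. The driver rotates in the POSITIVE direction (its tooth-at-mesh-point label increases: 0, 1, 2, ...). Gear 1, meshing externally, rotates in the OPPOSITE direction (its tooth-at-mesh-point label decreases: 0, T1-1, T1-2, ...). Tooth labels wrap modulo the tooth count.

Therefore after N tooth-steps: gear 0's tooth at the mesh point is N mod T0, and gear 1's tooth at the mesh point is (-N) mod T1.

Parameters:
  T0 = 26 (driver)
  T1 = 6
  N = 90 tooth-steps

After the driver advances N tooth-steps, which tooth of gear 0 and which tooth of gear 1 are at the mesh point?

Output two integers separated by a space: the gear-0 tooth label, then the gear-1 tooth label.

Answer: 12 0

Derivation:
Gear 0 (driver, T0=26): tooth at mesh = N mod T0
  90 = 3 * 26 + 12, so 90 mod 26 = 12
  gear 0 tooth = 12
Gear 1 (driven, T1=6): tooth at mesh = (-N) mod T1
  90 = 15 * 6 + 0, so 90 mod 6 = 0
  (-90) mod 6 = 0
Mesh after 90 steps: gear-0 tooth 12 meets gear-1 tooth 0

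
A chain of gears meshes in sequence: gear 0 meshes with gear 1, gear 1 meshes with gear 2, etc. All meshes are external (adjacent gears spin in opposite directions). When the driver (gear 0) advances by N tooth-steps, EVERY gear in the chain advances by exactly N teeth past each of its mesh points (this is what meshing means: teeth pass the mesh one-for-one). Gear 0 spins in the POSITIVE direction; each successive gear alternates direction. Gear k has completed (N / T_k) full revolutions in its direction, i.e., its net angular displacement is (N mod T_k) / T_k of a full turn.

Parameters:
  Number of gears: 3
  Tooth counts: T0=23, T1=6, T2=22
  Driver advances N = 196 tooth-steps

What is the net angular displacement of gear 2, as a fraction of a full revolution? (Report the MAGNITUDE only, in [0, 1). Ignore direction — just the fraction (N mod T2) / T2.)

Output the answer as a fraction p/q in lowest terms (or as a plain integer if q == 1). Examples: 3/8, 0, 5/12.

Answer: 10/11

Derivation:
Chain of 3 gears, tooth counts: [23, 6, 22]
  gear 0: T0=23, direction=positive, advance = 196 mod 23 = 12 teeth = 12/23 turn
  gear 1: T1=6, direction=negative, advance = 196 mod 6 = 4 teeth = 4/6 turn
  gear 2: T2=22, direction=positive, advance = 196 mod 22 = 20 teeth = 20/22 turn
Gear 2: 196 mod 22 = 20
Fraction = 20 / 22 = 10/11 (gcd(20,22)=2) = 10/11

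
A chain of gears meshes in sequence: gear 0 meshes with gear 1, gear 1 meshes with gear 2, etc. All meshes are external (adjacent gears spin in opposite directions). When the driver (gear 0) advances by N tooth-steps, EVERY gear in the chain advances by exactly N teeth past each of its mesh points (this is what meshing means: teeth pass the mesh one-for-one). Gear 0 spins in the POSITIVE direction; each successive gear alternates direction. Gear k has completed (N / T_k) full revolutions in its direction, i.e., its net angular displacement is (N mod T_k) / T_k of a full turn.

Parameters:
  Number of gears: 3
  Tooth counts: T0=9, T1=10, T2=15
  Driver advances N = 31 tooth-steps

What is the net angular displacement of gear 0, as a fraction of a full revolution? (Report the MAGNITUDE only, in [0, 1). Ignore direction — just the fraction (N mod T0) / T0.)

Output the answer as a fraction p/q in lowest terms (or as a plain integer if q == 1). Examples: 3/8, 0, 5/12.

Chain of 3 gears, tooth counts: [9, 10, 15]
  gear 0: T0=9, direction=positive, advance = 31 mod 9 = 4 teeth = 4/9 turn
  gear 1: T1=10, direction=negative, advance = 31 mod 10 = 1 teeth = 1/10 turn
  gear 2: T2=15, direction=positive, advance = 31 mod 15 = 1 teeth = 1/15 turn
Gear 0: 31 mod 9 = 4
Fraction = 4 / 9 = 4/9 (gcd(4,9)=1) = 4/9

Answer: 4/9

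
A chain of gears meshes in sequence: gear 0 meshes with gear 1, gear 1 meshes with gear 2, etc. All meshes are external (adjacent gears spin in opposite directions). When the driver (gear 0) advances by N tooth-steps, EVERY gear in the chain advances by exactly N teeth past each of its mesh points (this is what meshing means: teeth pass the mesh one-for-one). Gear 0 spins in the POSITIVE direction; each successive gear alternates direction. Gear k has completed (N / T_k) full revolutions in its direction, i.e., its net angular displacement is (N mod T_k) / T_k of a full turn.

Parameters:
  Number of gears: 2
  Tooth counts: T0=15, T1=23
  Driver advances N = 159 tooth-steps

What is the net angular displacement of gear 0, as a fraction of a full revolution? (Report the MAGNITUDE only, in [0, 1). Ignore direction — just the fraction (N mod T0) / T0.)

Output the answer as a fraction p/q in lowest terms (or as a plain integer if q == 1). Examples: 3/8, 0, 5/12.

Answer: 3/5

Derivation:
Chain of 2 gears, tooth counts: [15, 23]
  gear 0: T0=15, direction=positive, advance = 159 mod 15 = 9 teeth = 9/15 turn
  gear 1: T1=23, direction=negative, advance = 159 mod 23 = 21 teeth = 21/23 turn
Gear 0: 159 mod 15 = 9
Fraction = 9 / 15 = 3/5 (gcd(9,15)=3) = 3/5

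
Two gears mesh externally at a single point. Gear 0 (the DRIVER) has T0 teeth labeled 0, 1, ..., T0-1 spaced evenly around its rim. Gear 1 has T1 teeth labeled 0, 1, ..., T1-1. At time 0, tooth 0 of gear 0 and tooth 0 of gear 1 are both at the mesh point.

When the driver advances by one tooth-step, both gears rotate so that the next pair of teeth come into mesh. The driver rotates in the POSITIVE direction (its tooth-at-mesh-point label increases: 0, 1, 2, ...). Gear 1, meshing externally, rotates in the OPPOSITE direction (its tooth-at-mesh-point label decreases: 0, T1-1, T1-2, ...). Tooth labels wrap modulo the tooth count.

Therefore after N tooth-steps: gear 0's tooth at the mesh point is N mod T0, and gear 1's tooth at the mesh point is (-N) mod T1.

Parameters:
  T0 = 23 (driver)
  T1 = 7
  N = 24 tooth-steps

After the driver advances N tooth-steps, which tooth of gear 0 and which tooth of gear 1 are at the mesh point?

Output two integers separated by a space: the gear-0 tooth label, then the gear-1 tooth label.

Gear 0 (driver, T0=23): tooth at mesh = N mod T0
  24 = 1 * 23 + 1, so 24 mod 23 = 1
  gear 0 tooth = 1
Gear 1 (driven, T1=7): tooth at mesh = (-N) mod T1
  24 = 3 * 7 + 3, so 24 mod 7 = 3
  (-24) mod 7 = (-3) mod 7 = 7 - 3 = 4
Mesh after 24 steps: gear-0 tooth 1 meets gear-1 tooth 4

Answer: 1 4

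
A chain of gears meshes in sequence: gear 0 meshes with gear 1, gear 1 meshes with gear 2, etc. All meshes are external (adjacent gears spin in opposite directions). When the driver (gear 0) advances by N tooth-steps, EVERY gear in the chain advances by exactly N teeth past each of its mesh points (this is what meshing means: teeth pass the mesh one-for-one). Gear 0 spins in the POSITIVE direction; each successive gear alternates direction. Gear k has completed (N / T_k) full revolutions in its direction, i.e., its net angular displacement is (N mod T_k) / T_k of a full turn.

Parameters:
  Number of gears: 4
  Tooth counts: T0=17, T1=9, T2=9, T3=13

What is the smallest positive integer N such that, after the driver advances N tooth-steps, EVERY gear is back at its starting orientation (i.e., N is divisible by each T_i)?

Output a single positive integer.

Gear k returns to start when N is a multiple of T_k.
All gears at start simultaneously when N is a common multiple of [17, 9, 9, 13]; the smallest such N is lcm(17, 9, 9, 13).
Start: lcm = T0 = 17
Fold in T1=9: gcd(17, 9) = 1; lcm(17, 9) = 17 * 9 / 1 = 153 / 1 = 153
Fold in T2=9: gcd(153, 9) = 9; lcm(153, 9) = 153 * 9 / 9 = 1377 / 9 = 153
Fold in T3=13: gcd(153, 13) = 1; lcm(153, 13) = 153 * 13 / 1 = 1989 / 1 = 1989
Full cycle length = 1989

Answer: 1989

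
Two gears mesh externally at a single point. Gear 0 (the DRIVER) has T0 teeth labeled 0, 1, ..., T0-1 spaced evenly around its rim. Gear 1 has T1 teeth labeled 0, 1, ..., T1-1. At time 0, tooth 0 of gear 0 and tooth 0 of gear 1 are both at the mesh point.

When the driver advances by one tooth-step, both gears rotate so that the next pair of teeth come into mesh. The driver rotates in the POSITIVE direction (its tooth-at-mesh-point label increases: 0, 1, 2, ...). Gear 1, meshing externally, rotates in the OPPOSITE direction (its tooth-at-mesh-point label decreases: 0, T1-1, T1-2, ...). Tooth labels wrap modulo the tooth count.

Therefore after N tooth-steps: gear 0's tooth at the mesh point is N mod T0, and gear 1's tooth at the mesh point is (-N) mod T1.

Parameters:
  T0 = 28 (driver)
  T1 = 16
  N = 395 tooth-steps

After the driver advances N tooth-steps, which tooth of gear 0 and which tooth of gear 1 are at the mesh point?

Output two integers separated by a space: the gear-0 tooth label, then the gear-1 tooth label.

Answer: 3 5

Derivation:
Gear 0 (driver, T0=28): tooth at mesh = N mod T0
  395 = 14 * 28 + 3, so 395 mod 28 = 3
  gear 0 tooth = 3
Gear 1 (driven, T1=16): tooth at mesh = (-N) mod T1
  395 = 24 * 16 + 11, so 395 mod 16 = 11
  (-395) mod 16 = (-11) mod 16 = 16 - 11 = 5
Mesh after 395 steps: gear-0 tooth 3 meets gear-1 tooth 5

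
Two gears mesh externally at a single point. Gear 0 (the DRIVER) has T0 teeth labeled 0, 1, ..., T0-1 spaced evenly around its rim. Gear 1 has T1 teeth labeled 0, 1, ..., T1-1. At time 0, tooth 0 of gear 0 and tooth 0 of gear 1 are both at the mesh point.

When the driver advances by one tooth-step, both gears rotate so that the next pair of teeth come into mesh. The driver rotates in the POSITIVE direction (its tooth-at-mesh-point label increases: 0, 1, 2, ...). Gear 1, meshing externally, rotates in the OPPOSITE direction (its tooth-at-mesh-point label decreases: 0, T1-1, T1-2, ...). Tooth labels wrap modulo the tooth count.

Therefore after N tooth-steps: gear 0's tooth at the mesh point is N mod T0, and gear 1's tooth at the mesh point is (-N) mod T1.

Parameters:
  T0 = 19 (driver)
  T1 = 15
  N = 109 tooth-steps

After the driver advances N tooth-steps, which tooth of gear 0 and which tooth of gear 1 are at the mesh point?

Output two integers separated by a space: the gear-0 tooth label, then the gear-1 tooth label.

Gear 0 (driver, T0=19): tooth at mesh = N mod T0
  109 = 5 * 19 + 14, so 109 mod 19 = 14
  gear 0 tooth = 14
Gear 1 (driven, T1=15): tooth at mesh = (-N) mod T1
  109 = 7 * 15 + 4, so 109 mod 15 = 4
  (-109) mod 15 = (-4) mod 15 = 15 - 4 = 11
Mesh after 109 steps: gear-0 tooth 14 meets gear-1 tooth 11

Answer: 14 11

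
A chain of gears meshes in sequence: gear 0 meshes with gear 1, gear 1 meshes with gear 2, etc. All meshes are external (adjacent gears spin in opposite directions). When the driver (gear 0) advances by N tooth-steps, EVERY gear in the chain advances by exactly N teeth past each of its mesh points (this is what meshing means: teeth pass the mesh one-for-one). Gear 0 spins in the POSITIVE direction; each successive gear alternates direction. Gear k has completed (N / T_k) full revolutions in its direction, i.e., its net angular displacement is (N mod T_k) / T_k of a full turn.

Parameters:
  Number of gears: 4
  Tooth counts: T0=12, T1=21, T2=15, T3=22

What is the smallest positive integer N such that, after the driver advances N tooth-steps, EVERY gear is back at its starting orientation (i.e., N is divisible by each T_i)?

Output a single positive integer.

Gear k returns to start when N is a multiple of T_k.
All gears at start simultaneously when N is a common multiple of [12, 21, 15, 22]; the smallest such N is lcm(12, 21, 15, 22).
Start: lcm = T0 = 12
Fold in T1=21: gcd(12, 21) = 3; lcm(12, 21) = 12 * 21 / 3 = 252 / 3 = 84
Fold in T2=15: gcd(84, 15) = 3; lcm(84, 15) = 84 * 15 / 3 = 1260 / 3 = 420
Fold in T3=22: gcd(420, 22) = 2; lcm(420, 22) = 420 * 22 / 2 = 9240 / 2 = 4620
Full cycle length = 4620

Answer: 4620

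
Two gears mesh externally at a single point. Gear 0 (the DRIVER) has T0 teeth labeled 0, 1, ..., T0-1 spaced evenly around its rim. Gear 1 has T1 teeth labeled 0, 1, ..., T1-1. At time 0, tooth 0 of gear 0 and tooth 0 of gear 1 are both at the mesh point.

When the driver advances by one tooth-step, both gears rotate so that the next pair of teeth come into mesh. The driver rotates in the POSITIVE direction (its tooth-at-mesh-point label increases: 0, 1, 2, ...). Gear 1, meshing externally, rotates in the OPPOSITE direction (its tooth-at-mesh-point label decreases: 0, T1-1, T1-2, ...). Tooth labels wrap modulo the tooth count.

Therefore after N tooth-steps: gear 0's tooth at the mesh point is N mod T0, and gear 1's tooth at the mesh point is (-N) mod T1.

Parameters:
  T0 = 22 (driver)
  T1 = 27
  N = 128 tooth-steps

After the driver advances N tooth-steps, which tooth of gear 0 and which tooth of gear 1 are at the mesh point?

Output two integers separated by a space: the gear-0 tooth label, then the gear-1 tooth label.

Gear 0 (driver, T0=22): tooth at mesh = N mod T0
  128 = 5 * 22 + 18, so 128 mod 22 = 18
  gear 0 tooth = 18
Gear 1 (driven, T1=27): tooth at mesh = (-N) mod T1
  128 = 4 * 27 + 20, so 128 mod 27 = 20
  (-128) mod 27 = (-20) mod 27 = 27 - 20 = 7
Mesh after 128 steps: gear-0 tooth 18 meets gear-1 tooth 7

Answer: 18 7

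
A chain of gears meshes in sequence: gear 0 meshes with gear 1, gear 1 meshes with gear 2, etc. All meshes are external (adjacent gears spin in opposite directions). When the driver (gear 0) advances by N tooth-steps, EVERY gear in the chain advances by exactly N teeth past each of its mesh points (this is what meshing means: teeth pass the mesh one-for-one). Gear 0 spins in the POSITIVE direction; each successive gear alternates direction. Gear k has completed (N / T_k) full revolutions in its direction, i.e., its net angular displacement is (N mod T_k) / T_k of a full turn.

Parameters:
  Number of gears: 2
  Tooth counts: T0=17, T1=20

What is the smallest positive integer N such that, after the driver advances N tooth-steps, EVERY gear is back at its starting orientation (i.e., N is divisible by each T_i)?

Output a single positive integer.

Answer: 340

Derivation:
Gear k returns to start when N is a multiple of T_k.
All gears at start simultaneously when N is a common multiple of [17, 20]; the smallest such N is lcm(17, 20).
Start: lcm = T0 = 17
Fold in T1=20: gcd(17, 20) = 1; lcm(17, 20) = 17 * 20 / 1 = 340 / 1 = 340
Full cycle length = 340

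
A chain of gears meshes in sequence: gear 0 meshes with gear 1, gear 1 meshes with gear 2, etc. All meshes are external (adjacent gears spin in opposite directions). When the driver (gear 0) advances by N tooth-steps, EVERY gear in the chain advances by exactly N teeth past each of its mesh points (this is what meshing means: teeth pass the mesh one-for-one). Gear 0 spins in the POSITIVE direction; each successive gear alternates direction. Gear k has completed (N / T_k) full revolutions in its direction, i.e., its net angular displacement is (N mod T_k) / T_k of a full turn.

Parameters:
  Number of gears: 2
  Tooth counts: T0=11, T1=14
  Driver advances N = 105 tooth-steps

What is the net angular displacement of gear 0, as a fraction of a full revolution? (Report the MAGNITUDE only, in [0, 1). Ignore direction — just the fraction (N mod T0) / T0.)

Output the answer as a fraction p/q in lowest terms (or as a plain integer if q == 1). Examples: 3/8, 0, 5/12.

Answer: 6/11

Derivation:
Chain of 2 gears, tooth counts: [11, 14]
  gear 0: T0=11, direction=positive, advance = 105 mod 11 = 6 teeth = 6/11 turn
  gear 1: T1=14, direction=negative, advance = 105 mod 14 = 7 teeth = 7/14 turn
Gear 0: 105 mod 11 = 6
Fraction = 6 / 11 = 6/11 (gcd(6,11)=1) = 6/11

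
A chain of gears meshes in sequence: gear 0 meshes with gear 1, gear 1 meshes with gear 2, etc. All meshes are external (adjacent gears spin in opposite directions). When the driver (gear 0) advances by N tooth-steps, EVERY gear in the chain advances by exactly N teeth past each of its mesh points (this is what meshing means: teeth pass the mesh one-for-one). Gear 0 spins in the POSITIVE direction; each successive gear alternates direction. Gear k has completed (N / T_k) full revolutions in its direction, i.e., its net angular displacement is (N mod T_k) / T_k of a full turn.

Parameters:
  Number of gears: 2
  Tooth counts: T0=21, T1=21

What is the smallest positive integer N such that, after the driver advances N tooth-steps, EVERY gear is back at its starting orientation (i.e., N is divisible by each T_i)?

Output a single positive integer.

Gear k returns to start when N is a multiple of T_k.
All gears at start simultaneously when N is a common multiple of [21, 21]; the smallest such N is lcm(21, 21).
Start: lcm = T0 = 21
Fold in T1=21: gcd(21, 21) = 21; lcm(21, 21) = 21 * 21 / 21 = 441 / 21 = 21
Full cycle length = 21

Answer: 21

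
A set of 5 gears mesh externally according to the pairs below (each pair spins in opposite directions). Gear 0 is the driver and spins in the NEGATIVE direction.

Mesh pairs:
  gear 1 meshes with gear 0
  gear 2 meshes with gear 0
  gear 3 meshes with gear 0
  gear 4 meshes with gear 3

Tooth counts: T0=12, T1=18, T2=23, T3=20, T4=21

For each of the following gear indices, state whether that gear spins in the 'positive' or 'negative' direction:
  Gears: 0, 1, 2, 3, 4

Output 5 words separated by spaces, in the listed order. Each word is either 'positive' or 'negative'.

Answer: negative positive positive positive negative

Derivation:
Gear 0 (driver): negative (depth 0)
  gear 1: meshes with gear 0 -> depth 1 -> positive (opposite of gear 0)
  gear 2: meshes with gear 0 -> depth 1 -> positive (opposite of gear 0)
  gear 3: meshes with gear 0 -> depth 1 -> positive (opposite of gear 0)
  gear 4: meshes with gear 3 -> depth 2 -> negative (opposite of gear 3)
Queried indices 0, 1, 2, 3, 4 -> negative, positive, positive, positive, negative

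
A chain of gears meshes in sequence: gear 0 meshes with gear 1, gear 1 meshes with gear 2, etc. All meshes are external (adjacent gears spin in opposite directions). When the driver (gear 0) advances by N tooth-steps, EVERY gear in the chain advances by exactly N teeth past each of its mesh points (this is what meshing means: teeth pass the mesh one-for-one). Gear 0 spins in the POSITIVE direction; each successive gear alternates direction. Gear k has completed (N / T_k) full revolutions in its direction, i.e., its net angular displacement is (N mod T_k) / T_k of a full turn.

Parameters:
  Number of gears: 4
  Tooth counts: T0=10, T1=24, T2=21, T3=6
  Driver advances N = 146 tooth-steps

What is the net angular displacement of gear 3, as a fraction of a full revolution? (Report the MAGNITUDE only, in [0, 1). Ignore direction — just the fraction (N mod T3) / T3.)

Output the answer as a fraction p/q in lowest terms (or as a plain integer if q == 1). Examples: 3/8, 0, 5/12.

Chain of 4 gears, tooth counts: [10, 24, 21, 6]
  gear 0: T0=10, direction=positive, advance = 146 mod 10 = 6 teeth = 6/10 turn
  gear 1: T1=24, direction=negative, advance = 146 mod 24 = 2 teeth = 2/24 turn
  gear 2: T2=21, direction=positive, advance = 146 mod 21 = 20 teeth = 20/21 turn
  gear 3: T3=6, direction=negative, advance = 146 mod 6 = 2 teeth = 2/6 turn
Gear 3: 146 mod 6 = 2
Fraction = 2 / 6 = 1/3 (gcd(2,6)=2) = 1/3

Answer: 1/3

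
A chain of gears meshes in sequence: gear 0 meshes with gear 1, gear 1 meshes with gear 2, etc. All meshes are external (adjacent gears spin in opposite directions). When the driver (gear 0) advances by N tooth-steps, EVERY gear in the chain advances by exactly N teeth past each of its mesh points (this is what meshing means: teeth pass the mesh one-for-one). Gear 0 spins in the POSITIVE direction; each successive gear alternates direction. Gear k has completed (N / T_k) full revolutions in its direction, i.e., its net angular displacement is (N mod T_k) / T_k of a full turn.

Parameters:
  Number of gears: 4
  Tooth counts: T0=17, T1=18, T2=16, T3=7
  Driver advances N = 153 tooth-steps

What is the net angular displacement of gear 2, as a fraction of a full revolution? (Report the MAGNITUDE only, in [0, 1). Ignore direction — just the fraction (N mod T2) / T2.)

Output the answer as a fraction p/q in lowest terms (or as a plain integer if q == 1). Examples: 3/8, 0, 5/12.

Answer: 9/16

Derivation:
Chain of 4 gears, tooth counts: [17, 18, 16, 7]
  gear 0: T0=17, direction=positive, advance = 153 mod 17 = 0 teeth = 0/17 turn
  gear 1: T1=18, direction=negative, advance = 153 mod 18 = 9 teeth = 9/18 turn
  gear 2: T2=16, direction=positive, advance = 153 mod 16 = 9 teeth = 9/16 turn
  gear 3: T3=7, direction=negative, advance = 153 mod 7 = 6 teeth = 6/7 turn
Gear 2: 153 mod 16 = 9
Fraction = 9 / 16 = 9/16 (gcd(9,16)=1) = 9/16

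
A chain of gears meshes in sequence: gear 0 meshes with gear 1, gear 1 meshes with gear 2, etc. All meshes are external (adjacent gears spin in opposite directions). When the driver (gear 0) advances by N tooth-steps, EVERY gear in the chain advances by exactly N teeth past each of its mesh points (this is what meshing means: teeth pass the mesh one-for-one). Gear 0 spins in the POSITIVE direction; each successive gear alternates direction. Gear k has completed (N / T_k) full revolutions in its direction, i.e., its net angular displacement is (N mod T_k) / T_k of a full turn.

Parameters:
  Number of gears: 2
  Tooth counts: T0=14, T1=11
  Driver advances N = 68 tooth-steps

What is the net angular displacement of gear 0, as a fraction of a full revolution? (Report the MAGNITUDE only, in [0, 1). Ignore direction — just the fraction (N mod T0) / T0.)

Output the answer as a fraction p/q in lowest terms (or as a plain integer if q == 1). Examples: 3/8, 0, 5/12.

Chain of 2 gears, tooth counts: [14, 11]
  gear 0: T0=14, direction=positive, advance = 68 mod 14 = 12 teeth = 12/14 turn
  gear 1: T1=11, direction=negative, advance = 68 mod 11 = 2 teeth = 2/11 turn
Gear 0: 68 mod 14 = 12
Fraction = 12 / 14 = 6/7 (gcd(12,14)=2) = 6/7

Answer: 6/7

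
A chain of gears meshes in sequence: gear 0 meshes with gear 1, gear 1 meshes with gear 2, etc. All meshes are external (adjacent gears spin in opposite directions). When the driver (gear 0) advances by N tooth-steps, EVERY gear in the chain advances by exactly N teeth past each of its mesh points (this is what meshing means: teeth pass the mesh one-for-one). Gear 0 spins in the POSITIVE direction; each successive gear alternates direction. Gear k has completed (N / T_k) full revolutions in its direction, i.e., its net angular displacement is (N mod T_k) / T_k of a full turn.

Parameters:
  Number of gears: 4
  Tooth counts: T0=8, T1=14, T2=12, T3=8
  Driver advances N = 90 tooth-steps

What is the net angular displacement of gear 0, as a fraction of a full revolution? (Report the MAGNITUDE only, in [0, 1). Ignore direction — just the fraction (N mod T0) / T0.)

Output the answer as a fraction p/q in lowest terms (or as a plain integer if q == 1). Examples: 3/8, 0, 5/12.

Chain of 4 gears, tooth counts: [8, 14, 12, 8]
  gear 0: T0=8, direction=positive, advance = 90 mod 8 = 2 teeth = 2/8 turn
  gear 1: T1=14, direction=negative, advance = 90 mod 14 = 6 teeth = 6/14 turn
  gear 2: T2=12, direction=positive, advance = 90 mod 12 = 6 teeth = 6/12 turn
  gear 3: T3=8, direction=negative, advance = 90 mod 8 = 2 teeth = 2/8 turn
Gear 0: 90 mod 8 = 2
Fraction = 2 / 8 = 1/4 (gcd(2,8)=2) = 1/4

Answer: 1/4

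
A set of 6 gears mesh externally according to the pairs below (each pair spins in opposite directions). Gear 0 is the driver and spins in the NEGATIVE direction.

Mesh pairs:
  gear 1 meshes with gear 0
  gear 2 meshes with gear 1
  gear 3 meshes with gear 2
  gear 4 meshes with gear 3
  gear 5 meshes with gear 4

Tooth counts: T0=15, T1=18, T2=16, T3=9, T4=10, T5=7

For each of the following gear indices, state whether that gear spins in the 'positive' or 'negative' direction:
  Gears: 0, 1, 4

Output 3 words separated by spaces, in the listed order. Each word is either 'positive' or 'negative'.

Answer: negative positive negative

Derivation:
Gear 0 (driver): negative (depth 0)
  gear 1: meshes with gear 0 -> depth 1 -> positive (opposite of gear 0)
  gear 2: meshes with gear 1 -> depth 2 -> negative (opposite of gear 1)
  gear 3: meshes with gear 2 -> depth 3 -> positive (opposite of gear 2)
  gear 4: meshes with gear 3 -> depth 4 -> negative (opposite of gear 3)
  gear 5: meshes with gear 4 -> depth 5 -> positive (opposite of gear 4)
Queried indices 0, 1, 4 -> negative, positive, negative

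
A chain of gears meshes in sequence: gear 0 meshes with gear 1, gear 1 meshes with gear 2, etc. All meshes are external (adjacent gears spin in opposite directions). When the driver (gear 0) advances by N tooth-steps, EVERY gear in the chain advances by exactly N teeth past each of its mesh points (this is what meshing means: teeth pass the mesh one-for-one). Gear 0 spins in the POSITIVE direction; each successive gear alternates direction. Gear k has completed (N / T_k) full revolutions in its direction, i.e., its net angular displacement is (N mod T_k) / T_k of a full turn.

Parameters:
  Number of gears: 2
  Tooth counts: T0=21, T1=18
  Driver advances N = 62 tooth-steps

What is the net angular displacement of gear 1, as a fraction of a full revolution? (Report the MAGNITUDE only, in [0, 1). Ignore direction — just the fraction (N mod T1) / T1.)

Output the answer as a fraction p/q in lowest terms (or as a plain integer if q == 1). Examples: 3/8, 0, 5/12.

Answer: 4/9

Derivation:
Chain of 2 gears, tooth counts: [21, 18]
  gear 0: T0=21, direction=positive, advance = 62 mod 21 = 20 teeth = 20/21 turn
  gear 1: T1=18, direction=negative, advance = 62 mod 18 = 8 teeth = 8/18 turn
Gear 1: 62 mod 18 = 8
Fraction = 8 / 18 = 4/9 (gcd(8,18)=2) = 4/9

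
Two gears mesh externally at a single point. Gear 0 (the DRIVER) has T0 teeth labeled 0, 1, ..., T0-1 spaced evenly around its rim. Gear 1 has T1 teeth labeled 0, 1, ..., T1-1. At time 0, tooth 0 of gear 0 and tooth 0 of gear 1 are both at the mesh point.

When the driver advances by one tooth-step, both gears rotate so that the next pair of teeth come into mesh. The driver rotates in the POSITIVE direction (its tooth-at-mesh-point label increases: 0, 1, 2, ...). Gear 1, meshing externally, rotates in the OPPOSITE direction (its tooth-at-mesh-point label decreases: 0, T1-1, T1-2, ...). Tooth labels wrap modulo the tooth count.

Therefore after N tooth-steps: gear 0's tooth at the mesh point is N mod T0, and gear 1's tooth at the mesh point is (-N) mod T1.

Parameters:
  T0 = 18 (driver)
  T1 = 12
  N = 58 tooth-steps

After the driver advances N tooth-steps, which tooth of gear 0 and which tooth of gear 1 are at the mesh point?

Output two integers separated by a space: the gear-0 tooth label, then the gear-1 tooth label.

Gear 0 (driver, T0=18): tooth at mesh = N mod T0
  58 = 3 * 18 + 4, so 58 mod 18 = 4
  gear 0 tooth = 4
Gear 1 (driven, T1=12): tooth at mesh = (-N) mod T1
  58 = 4 * 12 + 10, so 58 mod 12 = 10
  (-58) mod 12 = (-10) mod 12 = 12 - 10 = 2
Mesh after 58 steps: gear-0 tooth 4 meets gear-1 tooth 2

Answer: 4 2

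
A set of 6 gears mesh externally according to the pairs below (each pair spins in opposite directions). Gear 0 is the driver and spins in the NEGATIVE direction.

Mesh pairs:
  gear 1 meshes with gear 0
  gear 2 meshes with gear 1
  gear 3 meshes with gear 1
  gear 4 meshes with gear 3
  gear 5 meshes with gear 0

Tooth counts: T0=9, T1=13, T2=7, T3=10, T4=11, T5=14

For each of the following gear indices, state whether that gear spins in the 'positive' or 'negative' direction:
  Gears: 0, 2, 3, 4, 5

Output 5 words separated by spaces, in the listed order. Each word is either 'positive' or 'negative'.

Gear 0 (driver): negative (depth 0)
  gear 1: meshes with gear 0 -> depth 1 -> positive (opposite of gear 0)
  gear 2: meshes with gear 1 -> depth 2 -> negative (opposite of gear 1)
  gear 3: meshes with gear 1 -> depth 2 -> negative (opposite of gear 1)
  gear 4: meshes with gear 3 -> depth 3 -> positive (opposite of gear 3)
  gear 5: meshes with gear 0 -> depth 1 -> positive (opposite of gear 0)
Queried indices 0, 2, 3, 4, 5 -> negative, negative, negative, positive, positive

Answer: negative negative negative positive positive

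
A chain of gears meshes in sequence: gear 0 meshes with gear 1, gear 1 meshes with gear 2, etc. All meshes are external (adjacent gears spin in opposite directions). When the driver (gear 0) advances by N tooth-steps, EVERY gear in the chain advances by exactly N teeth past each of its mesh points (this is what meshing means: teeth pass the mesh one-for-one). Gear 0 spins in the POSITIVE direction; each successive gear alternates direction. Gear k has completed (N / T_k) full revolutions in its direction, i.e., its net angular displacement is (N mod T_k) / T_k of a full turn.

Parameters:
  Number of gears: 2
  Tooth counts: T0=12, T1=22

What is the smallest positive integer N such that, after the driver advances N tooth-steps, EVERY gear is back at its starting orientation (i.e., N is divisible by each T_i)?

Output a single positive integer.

Gear k returns to start when N is a multiple of T_k.
All gears at start simultaneously when N is a common multiple of [12, 22]; the smallest such N is lcm(12, 22).
Start: lcm = T0 = 12
Fold in T1=22: gcd(12, 22) = 2; lcm(12, 22) = 12 * 22 / 2 = 264 / 2 = 132
Full cycle length = 132

Answer: 132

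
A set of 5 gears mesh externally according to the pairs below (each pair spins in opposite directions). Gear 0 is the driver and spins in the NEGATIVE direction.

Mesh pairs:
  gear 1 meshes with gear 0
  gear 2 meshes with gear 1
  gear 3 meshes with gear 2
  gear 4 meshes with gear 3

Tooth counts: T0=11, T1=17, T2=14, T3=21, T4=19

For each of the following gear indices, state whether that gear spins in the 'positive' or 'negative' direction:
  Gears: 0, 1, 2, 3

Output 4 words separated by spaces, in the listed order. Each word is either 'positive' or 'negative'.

Answer: negative positive negative positive

Derivation:
Gear 0 (driver): negative (depth 0)
  gear 1: meshes with gear 0 -> depth 1 -> positive (opposite of gear 0)
  gear 2: meshes with gear 1 -> depth 2 -> negative (opposite of gear 1)
  gear 3: meshes with gear 2 -> depth 3 -> positive (opposite of gear 2)
  gear 4: meshes with gear 3 -> depth 4 -> negative (opposite of gear 3)
Queried indices 0, 1, 2, 3 -> negative, positive, negative, positive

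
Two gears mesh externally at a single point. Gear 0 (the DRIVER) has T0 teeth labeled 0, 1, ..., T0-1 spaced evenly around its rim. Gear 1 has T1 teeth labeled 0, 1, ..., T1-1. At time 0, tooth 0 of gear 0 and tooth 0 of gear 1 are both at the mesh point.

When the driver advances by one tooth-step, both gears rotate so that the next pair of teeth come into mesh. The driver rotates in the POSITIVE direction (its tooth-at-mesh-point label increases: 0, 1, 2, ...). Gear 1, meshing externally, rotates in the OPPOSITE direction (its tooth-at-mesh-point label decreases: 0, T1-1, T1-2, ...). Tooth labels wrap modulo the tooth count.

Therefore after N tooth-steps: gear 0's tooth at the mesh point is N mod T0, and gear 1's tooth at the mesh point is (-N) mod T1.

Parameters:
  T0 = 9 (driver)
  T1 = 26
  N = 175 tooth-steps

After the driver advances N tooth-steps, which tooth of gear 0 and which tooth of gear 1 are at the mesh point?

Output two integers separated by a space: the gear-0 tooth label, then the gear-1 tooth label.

Answer: 4 7

Derivation:
Gear 0 (driver, T0=9): tooth at mesh = N mod T0
  175 = 19 * 9 + 4, so 175 mod 9 = 4
  gear 0 tooth = 4
Gear 1 (driven, T1=26): tooth at mesh = (-N) mod T1
  175 = 6 * 26 + 19, so 175 mod 26 = 19
  (-175) mod 26 = (-19) mod 26 = 26 - 19 = 7
Mesh after 175 steps: gear-0 tooth 4 meets gear-1 tooth 7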